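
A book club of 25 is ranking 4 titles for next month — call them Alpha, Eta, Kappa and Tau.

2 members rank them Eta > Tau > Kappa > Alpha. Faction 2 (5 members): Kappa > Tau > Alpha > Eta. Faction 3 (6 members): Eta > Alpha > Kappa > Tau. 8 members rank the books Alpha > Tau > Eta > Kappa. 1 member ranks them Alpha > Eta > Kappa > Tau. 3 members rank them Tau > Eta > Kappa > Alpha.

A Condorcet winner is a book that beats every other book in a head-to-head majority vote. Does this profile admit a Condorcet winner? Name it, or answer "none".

Alpha

Head-to-head results (25 members):
Alpha vs Eta: Alpha wins 14–11.
Alpha vs Kappa: Alpha wins 15–10.
Alpha–Tau: Alpha 15–10.
Eta vs Kappa: 20 to 5, Eta.
Eta vs Tau: Eta preferred on 2+6+1 = 9 ballots; Tau wins 16–9.
Kappa vs Tau: Kappa is ranked higher on 5+6+1 = 12 ballots, Tau on 13. Tau wins 13–12.
Alpha wins every pairwise contest, so Alpha is the Condorcet winner.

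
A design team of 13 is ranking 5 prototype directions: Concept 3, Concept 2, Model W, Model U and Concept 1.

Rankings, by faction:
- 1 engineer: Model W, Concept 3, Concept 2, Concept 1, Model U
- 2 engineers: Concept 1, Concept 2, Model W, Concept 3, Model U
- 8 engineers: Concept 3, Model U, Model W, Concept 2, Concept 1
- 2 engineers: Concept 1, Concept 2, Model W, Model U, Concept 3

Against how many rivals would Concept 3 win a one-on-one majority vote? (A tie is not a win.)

Concept 3 against each rival (13 engineers):
Concept 3 vs Concept 2: Concept 3 preferred on 1+8 = 9 ballots; Concept 3 wins 9–4.
Concept 3 vs Model W: Concept 3, 8–5.
Concept 3 vs Model U: 11 to 2, Concept 3.
Concept 3–Concept 1: Concept 3 9–4.
Concept 3 beats Concept 2, Model W, Model U, Concept 1 — 4 pairwise wins.

4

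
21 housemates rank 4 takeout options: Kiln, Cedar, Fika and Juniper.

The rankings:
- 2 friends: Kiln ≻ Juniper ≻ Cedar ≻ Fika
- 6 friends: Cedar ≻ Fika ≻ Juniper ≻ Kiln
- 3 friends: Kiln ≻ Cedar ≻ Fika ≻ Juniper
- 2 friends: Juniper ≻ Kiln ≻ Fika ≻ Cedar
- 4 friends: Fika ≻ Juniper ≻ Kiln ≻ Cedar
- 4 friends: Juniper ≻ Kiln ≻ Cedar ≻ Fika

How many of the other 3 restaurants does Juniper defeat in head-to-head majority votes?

Juniper against each rival (21 friends):
Juniper vs Kiln: Juniper is ranked higher on 6+2+4+4 = 16 ballots, Kiln on 5. Juniper wins 16–5.
Juniper vs Cedar: Juniper preferred on 2+2+4+4 = 12 ballots; Juniper wins 12–9.
Juniper vs Fika: Juniper preferred on 2+2+4 = 8 ballots; Fika wins 13–8.
Juniper beats Kiln, Cedar; loses to Fika — 2 pairwise wins.

2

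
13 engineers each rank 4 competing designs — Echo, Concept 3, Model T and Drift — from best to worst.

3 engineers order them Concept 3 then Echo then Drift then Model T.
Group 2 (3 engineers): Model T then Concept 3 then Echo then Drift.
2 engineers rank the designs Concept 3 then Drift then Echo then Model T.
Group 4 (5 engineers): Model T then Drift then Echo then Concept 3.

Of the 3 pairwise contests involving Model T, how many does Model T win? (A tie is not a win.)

3

Model T against each rival (13 engineers):
Model T vs Echo: Model T preferred on 3+5 = 8 ballots; Model T wins 8–5.
Model T vs Concept 3: Model T, 8–5.
Model T vs Drift: Model T preferred on 3+5 = 8 ballots; Model T wins 8–5.
Model T beats Echo, Concept 3, Drift — 3 pairwise wins.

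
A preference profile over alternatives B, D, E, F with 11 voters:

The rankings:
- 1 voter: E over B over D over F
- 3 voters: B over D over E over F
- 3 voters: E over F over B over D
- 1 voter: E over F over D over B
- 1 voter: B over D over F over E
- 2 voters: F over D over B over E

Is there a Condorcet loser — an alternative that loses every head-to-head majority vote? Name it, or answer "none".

none

Head-to-head results (11 voters):
B vs D: B wins 8–3.
B vs E: B is ranked higher on 3+1+2 = 6 ballots, E on 5. B wins 6–5.
B vs F: 5 to 6, F.
D vs E: D, 6–5.
D vs F: D preferred on 1+3+1 = 5 ballots; F wins 6–5.
E vs F: 8 to 3, E.
Every alternative wins at least one matchup (B beats D; D beats E; E beats F; F beats B), so there is no Condorcet loser.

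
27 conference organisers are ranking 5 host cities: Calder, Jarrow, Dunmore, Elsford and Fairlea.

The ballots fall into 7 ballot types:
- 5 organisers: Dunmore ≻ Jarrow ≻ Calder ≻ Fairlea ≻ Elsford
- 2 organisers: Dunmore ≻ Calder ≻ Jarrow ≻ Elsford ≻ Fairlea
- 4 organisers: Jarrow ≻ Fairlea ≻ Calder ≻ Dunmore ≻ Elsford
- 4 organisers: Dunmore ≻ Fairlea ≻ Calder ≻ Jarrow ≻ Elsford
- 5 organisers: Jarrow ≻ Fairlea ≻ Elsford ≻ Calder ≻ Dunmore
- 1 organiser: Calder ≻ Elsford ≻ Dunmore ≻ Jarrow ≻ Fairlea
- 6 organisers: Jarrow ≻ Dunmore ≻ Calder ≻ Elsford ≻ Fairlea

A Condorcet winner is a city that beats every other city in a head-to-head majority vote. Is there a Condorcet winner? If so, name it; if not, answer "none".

Jarrow

Pairwise majorities:
Calder–Jarrow: Jarrow 20–7.
Calder vs Dunmore: Dunmore, 17–10.
Calder vs Elsford: Calder wins 22–5.
Calder–Fairlea: Calder 14–13.
Jarrow vs Dunmore: Jarrow, 15–12.
Jarrow vs Elsford: Jarrow, 26–1.
Jarrow vs Fairlea: Jarrow wins 23–4.
Dunmore vs Elsford: Dunmore wins 21–6.
Dunmore vs Fairlea: Dunmore, 18–9.
Elsford vs Fairlea: Fairlea wins 18–9.
Jarrow defeats every rival head-to-head and is the Condorcet winner.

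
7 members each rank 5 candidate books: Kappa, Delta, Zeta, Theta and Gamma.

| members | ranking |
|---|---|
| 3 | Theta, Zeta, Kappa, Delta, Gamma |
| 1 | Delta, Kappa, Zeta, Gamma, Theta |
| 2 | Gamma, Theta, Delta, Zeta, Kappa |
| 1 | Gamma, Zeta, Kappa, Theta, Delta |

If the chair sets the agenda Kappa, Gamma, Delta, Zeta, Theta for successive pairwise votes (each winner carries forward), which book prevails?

Theta

Round 1: Kappa vs Gamma — 4–3, Kappa advances.
Round 2: Kappa vs Delta — 4–3, Kappa advances.
Round 3: Kappa vs Zeta — 1–6, Zeta advances.
Round 4: Zeta vs Theta — 2–5, Theta advances.
Theta survives the agenda.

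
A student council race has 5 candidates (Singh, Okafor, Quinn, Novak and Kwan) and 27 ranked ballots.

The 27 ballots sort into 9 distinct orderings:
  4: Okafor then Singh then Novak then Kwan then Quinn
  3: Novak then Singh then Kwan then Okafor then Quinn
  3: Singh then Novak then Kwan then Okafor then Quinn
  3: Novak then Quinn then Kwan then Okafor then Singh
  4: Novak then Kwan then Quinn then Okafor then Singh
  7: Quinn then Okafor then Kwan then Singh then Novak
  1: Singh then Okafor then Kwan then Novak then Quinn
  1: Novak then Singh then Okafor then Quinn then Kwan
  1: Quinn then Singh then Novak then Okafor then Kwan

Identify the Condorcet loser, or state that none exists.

none

Head-to-head results (27 voters):
Singh–Okafor: Okafor 18–9.
Singh–Quinn: Quinn 15–12.
Singh vs Novak: Singh preferred on 4+3+7+1+1 = 16 ballots; Singh wins 16–11.
Singh vs Kwan: Singh is ranked higher on 4+3+3+1+1+1 = 13 ballots, Kwan on 14. Kwan wins 14–13.
Okafor vs Quinn: Okafor preferred on 4+3+3+1+1 = 12 ballots; Quinn wins 15–12.
Okafor vs Novak: Novak, 15–12.
Okafor–Kwan: Okafor 14–13.
Quinn vs Novak: Quinn preferred on 7+1 = 8 ballots; Novak wins 19–8.
Quinn vs Kwan: Kwan wins 15–12.
Novak vs Kwan: Novak is ranked higher on 19 ballots, Kwan on 8. Novak wins 19–8.
Each candidate has at least one pairwise win (Singh beats Novak; Okafor beats Singh; Quinn beats Singh; Novak beats Okafor; Kwan beats Singh) — no Condorcet loser.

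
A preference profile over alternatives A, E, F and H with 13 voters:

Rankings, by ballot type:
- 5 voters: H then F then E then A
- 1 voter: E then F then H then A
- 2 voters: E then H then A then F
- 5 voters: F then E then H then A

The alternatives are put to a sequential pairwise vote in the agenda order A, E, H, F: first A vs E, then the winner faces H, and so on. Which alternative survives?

Round 1: A vs E — 0–13, E advances.
Round 2: E vs H — 8–5, E advances.
Round 3: E vs F — 3–10, F advances.
F survives the agenda.

F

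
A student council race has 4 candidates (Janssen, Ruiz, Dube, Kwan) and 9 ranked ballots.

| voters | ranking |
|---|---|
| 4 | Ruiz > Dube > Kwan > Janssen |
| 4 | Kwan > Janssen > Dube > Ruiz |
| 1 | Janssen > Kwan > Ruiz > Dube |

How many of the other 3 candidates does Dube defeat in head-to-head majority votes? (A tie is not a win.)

0

Dube against each rival (9 voters):
Dube vs Janssen: 4 to 5, Janssen.
Dube vs Ruiz: Dube is ranked higher on 4 ballots, Ruiz on 5. Ruiz wins 5–4.
Dube–Kwan: Kwan 5–4.
Dube beats no one; loses to Janssen, Ruiz, Kwan — 0 pairwise wins.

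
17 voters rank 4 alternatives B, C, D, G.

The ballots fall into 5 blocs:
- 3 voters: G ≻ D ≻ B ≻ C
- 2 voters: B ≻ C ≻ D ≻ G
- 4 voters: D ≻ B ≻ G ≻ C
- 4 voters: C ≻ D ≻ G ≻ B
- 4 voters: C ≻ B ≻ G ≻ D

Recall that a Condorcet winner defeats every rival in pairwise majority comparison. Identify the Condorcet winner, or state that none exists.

Pairwise majorities:
B vs C: B is ranked higher on 3+2+4 = 9 ballots, C on 8. B wins 9–8.
B vs D: B is ranked higher on 2+4 = 6 ballots, D on 11. D wins 11–6.
B vs G: 2+4+4 = 10 for B, 7 for G — B by 10–7.
C vs D: 10 to 7, C.
C vs G: C is ranked higher on 2+4+4 = 10 ballots, G on 7. C wins 10–7.
D vs G: 10 to 7, D.
No alternative is unbeaten: B loses to D; C loses to B; D loses to C; G loses to B. In particular B → C → D → B is a majority cycle — no Condorcet winner exists.

none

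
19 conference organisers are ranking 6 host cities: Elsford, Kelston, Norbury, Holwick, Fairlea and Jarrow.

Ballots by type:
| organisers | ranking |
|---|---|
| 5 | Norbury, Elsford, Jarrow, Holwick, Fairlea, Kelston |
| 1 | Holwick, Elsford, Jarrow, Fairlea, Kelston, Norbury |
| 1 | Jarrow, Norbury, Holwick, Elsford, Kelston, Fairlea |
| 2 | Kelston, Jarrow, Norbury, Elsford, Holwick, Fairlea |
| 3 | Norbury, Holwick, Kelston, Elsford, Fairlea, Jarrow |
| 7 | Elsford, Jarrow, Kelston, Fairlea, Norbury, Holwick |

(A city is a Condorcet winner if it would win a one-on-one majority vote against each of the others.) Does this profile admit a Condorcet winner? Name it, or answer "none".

none

Head-to-head results (19 organisers):
Elsford vs Kelston: Elsford is ranked higher on 5+1+1+7 = 14 ballots, Kelston on 5. Elsford wins 14–5.
Elsford vs Norbury: Elsford preferred on 1+7 = 8 ballots; Norbury wins 11–8.
Elsford vs Holwick: Elsford preferred on 5+2+7 = 14 ballots; Elsford wins 14–5.
Elsford vs Fairlea: Elsford is ranked higher on 5+1+1+2+3+7 = 19 ballots, Fairlea on 0. Elsford wins 19–0.
Elsford vs Jarrow: 5+1+3+7 = 16 for Elsford, 3 for Jarrow — Elsford by 16–3.
Kelston vs Norbury: Kelston preferred on 1+2+7 = 10 ballots; Kelston wins 10–9.
Kelston vs Holwick: 9 to 10, Holwick.
Kelston vs Fairlea: 13 to 6, Kelston.
Kelston vs Jarrow: 5 to 14, Jarrow.
Norbury vs Holwick: Norbury is ranked higher on 5+1+2+3+7 = 18 ballots, Holwick on 1. Norbury wins 18–1.
Norbury vs Fairlea: 5+1+2+3 = 11 for Norbury, 8 for Fairlea — Norbury by 11–8.
Norbury vs Jarrow: Norbury preferred on 5+3 = 8 ballots; Jarrow wins 11–8.
Holwick vs Fairlea: Holwick preferred on 5+1+1+2+3 = 12 ballots; Holwick wins 12–7.
Holwick vs Jarrow: 1+3 = 4 for Holwick, 15 for Jarrow — Jarrow by 15–4.
Fairlea vs Jarrow: Fairlea is ranked higher on 3 ballots, Jarrow on 16. Jarrow wins 16–3.
Each city drops at least one matchup (Elsford loses to Norbury; Kelston loses to Elsford; Norbury loses to Kelston; Holwick loses to Elsford; Fairlea loses to Elsford; Jarrow loses to Elsford); the cycle Elsford beats Kelston beats Norbury beats Elsford rules out a Condorcet winner.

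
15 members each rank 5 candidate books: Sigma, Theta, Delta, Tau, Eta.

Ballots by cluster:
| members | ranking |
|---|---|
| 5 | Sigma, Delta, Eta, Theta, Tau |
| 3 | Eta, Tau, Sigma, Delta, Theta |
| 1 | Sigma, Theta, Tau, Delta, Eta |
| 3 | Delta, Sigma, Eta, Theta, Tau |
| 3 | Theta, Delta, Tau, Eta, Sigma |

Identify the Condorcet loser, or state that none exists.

Head-to-head results (15 members):
Sigma vs Theta: Sigma is ranked higher on 5+3+1+3 = 12 ballots, Theta on 3. Sigma wins 12–3.
Sigma vs Delta: 5+3+1 = 9 for Sigma, 6 for Delta — Sigma by 9–6.
Sigma vs Tau: 5+1+3 = 9 for Sigma, 6 for Tau — Sigma by 9–6.
Sigma vs Eta: 5+1+3 = 9 for Sigma, 6 for Eta — Sigma by 9–6.
Theta vs Delta: Delta, 11–4.
Theta vs Tau: 12 to 3, Theta.
Theta vs Eta: 4 to 11, Eta.
Delta vs Tau: Delta is ranked higher on 5+3+3 = 11 ballots, Tau on 4. Delta wins 11–4.
Delta–Eta: Delta 12–3.
Tau vs Eta: Eta wins 11–4.
Tau loses to every other book — it is the Condorcet loser.

Tau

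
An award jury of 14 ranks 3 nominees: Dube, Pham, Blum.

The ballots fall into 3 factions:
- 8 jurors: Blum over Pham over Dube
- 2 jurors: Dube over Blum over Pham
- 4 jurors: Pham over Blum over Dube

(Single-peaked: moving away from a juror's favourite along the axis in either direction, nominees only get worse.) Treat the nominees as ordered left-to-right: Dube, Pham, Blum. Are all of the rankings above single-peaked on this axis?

no

Axis positions: Dube=1, Pham=2, Blum=3.
Faction 1 (peak Blum at position 3): ranking walks positions 3-2-1, expanding outward from the peak — single-peaked.
Faction 2: ranking walks positions 1-3-2; Blum is ranked above Pham even though Pham lies between Blum and the peak Dube on the axis — preferences dip and rise again. Not single-peaked.
Faction 3 (peak Pham at position 2): ranking walks positions 2-3-1, expanding outward from the peak — single-peaked.
Faction 2 violates single-peakedness, so the profile is not single-peaked on this axis.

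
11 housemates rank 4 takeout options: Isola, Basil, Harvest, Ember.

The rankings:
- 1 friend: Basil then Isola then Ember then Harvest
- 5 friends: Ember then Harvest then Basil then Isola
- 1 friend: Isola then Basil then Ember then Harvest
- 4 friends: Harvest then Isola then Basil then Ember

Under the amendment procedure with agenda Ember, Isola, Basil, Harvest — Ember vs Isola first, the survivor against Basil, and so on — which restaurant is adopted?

Harvest

Round 1: Ember vs Isola — 5–6, Isola advances.
Round 2: Isola vs Basil — 5–6, Basil advances.
Round 3: Basil vs Harvest — 2–9, Harvest advances.
Harvest survives the agenda.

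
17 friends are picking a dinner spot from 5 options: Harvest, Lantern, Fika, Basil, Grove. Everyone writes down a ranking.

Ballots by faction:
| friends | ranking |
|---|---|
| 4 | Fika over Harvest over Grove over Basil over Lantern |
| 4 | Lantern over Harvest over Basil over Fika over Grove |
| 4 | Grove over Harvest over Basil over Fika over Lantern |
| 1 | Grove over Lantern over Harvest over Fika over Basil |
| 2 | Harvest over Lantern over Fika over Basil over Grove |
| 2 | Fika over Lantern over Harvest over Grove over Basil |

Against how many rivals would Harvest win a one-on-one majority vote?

Harvest against each rival (17 friends):
Harvest vs Lantern: Harvest is ranked higher on 4+4+2 = 10 ballots, Lantern on 7. Harvest wins 10–7.
Harvest vs Fika: 11 to 6, Harvest.
Harvest vs Basil: 17 to 0, Harvest.
Harvest vs Grove: Harvest preferred on 4+4+2+2 = 12 ballots; Harvest wins 12–5.
Harvest beats Lantern, Fika, Basil, Grove — 4 pairwise wins.

4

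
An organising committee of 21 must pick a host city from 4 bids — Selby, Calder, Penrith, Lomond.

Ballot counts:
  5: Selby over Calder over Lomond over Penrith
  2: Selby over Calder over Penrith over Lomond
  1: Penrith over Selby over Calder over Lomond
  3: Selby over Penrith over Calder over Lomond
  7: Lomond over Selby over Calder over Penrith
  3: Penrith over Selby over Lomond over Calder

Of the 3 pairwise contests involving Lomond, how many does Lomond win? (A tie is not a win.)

1

Lomond against each rival (21 organisers):
Lomond vs Selby: 7 to 14, Selby.
Lomond vs Calder: Calder wins 11–10.
Lomond vs Penrith: Lomond preferred on 5+7 = 12 ballots; Lomond wins 12–9.
Lomond beats Penrith; loses to Selby, Calder — 1 pairwise win.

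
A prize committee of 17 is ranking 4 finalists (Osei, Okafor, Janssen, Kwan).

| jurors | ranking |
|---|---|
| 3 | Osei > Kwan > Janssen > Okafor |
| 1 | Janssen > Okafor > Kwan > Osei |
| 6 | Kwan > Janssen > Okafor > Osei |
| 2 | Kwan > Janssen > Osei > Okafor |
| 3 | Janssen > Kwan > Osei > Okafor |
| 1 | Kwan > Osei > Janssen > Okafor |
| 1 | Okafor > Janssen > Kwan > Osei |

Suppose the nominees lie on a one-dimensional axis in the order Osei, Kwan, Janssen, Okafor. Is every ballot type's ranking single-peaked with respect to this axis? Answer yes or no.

yes

Axis positions: Osei=1, Kwan=2, Janssen=3, Okafor=4.
Ballot type 1 (peak Osei at position 1): ranking walks positions 1-2-3-4, expanding outward from the peak — single-peaked.
Ballot type 2 (peak Janssen at position 3): ranking walks positions 3-4-2-1, expanding outward from the peak — single-peaked.
Ballot type 3 (peak Kwan at position 2): ranking walks positions 2-3-4-1, expanding outward from the peak — single-peaked.
Ballot type 4 (peak Kwan at position 2): ranking walks positions 2-3-1-4, expanding outward from the peak — single-peaked.
Ballot type 5 (peak Janssen at position 3): ranking walks positions 3-2-1-4, expanding outward from the peak — single-peaked.
Ballot type 6 (peak Kwan at position 2): ranking walks positions 2-1-3-4, expanding outward from the peak — single-peaked.
Ballot type 7 (peak Okafor at position 4): ranking walks positions 4-3-2-1, expanding outward from the peak — single-peaked.
Every ranking is single-peaked on this axis.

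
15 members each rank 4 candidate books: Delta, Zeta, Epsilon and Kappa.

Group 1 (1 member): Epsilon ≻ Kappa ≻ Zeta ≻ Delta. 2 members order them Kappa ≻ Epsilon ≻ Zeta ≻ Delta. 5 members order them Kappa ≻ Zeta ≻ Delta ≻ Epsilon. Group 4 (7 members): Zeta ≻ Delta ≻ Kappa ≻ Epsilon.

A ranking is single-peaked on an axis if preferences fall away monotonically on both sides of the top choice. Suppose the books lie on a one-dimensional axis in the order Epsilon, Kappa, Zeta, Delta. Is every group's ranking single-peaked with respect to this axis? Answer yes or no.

Axis positions: Epsilon=1, Kappa=2, Zeta=3, Delta=4.
Group 1 (peak Epsilon at position 1): ranking walks positions 1-2-3-4, expanding outward from the peak — single-peaked.
Group 2 (peak Kappa at position 2): ranking walks positions 2-1-3-4, expanding outward from the peak — single-peaked.
Group 3 (peak Kappa at position 2): ranking walks positions 2-3-4-1, expanding outward from the peak — single-peaked.
Group 4 (peak Zeta at position 3): ranking walks positions 3-4-2-1, expanding outward from the peak — single-peaked.
Every ranking is single-peaked on this axis.

yes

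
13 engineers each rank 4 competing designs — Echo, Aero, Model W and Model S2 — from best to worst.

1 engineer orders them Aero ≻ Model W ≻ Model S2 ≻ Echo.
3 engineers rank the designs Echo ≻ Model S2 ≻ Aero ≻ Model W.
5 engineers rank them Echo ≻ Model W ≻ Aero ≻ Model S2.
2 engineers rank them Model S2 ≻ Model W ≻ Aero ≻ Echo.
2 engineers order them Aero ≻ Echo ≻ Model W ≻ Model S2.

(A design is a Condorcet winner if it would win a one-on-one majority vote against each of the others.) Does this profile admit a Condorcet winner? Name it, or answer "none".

Pairwise majorities:
Echo vs Aero: 3+5 = 8 for Echo, 5 for Aero — Echo by 8–5.
Echo vs Model W: Echo is ranked higher on 3+5+2 = 10 ballots, Model W on 3. Echo wins 10–3.
Echo vs Model S2: Echo is ranked higher on 3+5+2 = 10 ballots, Model S2 on 3. Echo wins 10–3.
Aero vs Model W: 6 to 7, Model W.
Aero vs Model S2: Aero preferred on 1+5+2 = 8 ballots; Aero wins 8–5.
Model W vs Model S2: Model W preferred on 1+5+2 = 8 ballots; Model W wins 8–5.
Echo defeats every rival head-to-head and is the Condorcet winner.

Echo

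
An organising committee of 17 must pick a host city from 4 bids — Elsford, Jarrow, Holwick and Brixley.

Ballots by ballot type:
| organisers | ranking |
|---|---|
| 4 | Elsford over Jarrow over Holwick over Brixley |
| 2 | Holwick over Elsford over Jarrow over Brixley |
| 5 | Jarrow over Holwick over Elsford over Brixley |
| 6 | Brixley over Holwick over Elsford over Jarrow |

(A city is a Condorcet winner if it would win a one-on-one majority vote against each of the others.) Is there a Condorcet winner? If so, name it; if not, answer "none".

Check each pair by majority over 17 ballots:
Elsford vs Jarrow: Elsford wins 12–5.
Elsford–Holwick: Holwick 13–4.
Elsford vs Brixley: Elsford wins 11–6.
Jarrow vs Holwick: Jarrow wins 9–8.
Jarrow vs Brixley: Jarrow, 11–6.
Holwick vs Brixley: Holwick wins 11–6.
Each city drops at least one matchup (Elsford loses to Holwick; Jarrow loses to Elsford; Holwick loses to Jarrow; Brixley loses to Elsford); the cycle Elsford beats Jarrow beats Holwick beats Elsford rules out a Condorcet winner.

none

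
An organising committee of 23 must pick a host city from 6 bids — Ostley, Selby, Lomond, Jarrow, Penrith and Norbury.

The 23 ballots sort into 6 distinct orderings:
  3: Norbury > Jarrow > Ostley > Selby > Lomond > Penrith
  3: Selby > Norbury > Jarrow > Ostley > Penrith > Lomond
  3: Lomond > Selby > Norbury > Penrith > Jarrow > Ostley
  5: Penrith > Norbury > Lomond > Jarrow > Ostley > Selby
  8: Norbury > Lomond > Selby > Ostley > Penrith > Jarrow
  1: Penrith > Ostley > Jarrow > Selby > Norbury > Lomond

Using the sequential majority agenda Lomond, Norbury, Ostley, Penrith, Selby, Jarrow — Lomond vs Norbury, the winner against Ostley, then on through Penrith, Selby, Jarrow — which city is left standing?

Norbury

Round 1: Lomond vs Norbury — 3–20, Norbury advances.
Round 2: Norbury vs Ostley — 22–1, Norbury advances.
Round 3: Norbury vs Penrith — 17–6, Norbury advances.
Round 4: Norbury vs Selby — 16–7, Norbury advances.
Round 5: Norbury vs Jarrow — 22–1, Norbury advances.
The agenda winner is Norbury.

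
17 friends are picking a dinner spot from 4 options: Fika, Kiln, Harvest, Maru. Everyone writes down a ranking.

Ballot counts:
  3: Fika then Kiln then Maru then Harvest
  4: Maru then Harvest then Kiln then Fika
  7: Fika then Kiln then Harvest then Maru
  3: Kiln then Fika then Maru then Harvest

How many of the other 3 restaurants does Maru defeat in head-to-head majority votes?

1

Maru against each rival (17 friends):
Maru vs Fika: Maru preferred on 4 ballots; Fika wins 13–4.
Maru vs Kiln: 4 to 13, Kiln.
Maru vs Harvest: Maru is ranked higher on 3+4+3 = 10 ballots, Harvest on 7. Maru wins 10–7.
Maru beats Harvest; loses to Fika, Kiln — 1 pairwise win.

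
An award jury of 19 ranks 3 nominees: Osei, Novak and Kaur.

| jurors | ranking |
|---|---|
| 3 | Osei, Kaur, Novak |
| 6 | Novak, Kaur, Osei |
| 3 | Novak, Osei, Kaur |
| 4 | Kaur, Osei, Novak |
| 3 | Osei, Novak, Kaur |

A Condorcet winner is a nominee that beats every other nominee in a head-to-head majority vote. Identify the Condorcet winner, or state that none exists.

none

Pairwise majorities:
Osei–Novak: Osei 10–9.
Osei vs Kaur: Osei is ranked higher on 3+3+3 = 9 ballots, Kaur on 10. Kaur wins 10–9.
Novak vs Kaur: 6+3+3 = 12 for Novak, 7 for Kaur — Novak by 12–7.
Every nominee loses at least once (Osei loses to Kaur; Novak loses to Osei; Kaur loses to Novak). The majority relation contains the cycle Osei beats Novak beats Kaur beats Osei, so there is no Condorcet winner.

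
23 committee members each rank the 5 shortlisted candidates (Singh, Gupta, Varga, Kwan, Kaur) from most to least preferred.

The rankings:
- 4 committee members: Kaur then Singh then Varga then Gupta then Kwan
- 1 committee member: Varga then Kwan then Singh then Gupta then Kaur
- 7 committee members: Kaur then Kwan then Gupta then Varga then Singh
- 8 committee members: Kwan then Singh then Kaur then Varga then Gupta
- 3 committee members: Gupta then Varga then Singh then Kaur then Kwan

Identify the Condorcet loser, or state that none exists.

Gupta

Pairwise majorities:
Singh vs Gupta: 13 to 10, Singh.
Singh vs Varga: Singh wins 12–11.
Singh vs Kwan: Singh is ranked higher on 4+3 = 7 ballots, Kwan on 16. Kwan wins 16–7.
Singh vs Kaur: Singh is ranked higher on 1+8+3 = 12 ballots, Kaur on 11. Singh wins 12–11.
Gupta vs Varga: 7+3 = 10 for Gupta, 13 for Varga — Varga by 13–10.
Gupta vs Kwan: Gupta is ranked higher on 4+3 = 7 ballots, Kwan on 16. Kwan wins 16–7.
Gupta vs Kaur: Kaur, 19–4.
Varga vs Kwan: Kwan, 15–8.
Varga vs Kaur: Kaur wins 19–4.
Kwan vs Kaur: 1+8 = 9 for Kwan, 14 for Kaur — Kaur by 14–9.
Gupta loses to every other candidate — it is the Condorcet loser.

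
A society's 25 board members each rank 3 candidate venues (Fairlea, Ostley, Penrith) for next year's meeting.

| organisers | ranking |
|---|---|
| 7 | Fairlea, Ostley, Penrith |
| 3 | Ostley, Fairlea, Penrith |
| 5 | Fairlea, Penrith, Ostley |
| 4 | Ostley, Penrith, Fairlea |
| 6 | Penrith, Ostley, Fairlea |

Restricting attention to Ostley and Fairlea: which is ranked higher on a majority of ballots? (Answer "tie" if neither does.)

Ostley

Ballots ranking Ostley above Fairlea: 3 + 4 + 6 = 13.
Ballots ranking Fairlea above Ostley: 25 − 13 = 12.
Ostley wins the head-to-head 13–12.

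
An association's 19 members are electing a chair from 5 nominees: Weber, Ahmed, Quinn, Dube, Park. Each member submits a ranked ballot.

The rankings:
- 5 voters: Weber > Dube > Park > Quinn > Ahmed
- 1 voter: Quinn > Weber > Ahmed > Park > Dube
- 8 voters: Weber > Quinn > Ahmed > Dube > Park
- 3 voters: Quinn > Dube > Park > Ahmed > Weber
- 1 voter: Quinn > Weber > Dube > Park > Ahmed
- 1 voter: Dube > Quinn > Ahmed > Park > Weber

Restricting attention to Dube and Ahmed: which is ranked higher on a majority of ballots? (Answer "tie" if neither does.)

Ballots ranking Dube above Ahmed: 5 + 3 + 1 + 1 = 10.
Ballots ranking Ahmed above Dube: 19 − 10 = 9.
Dube wins the head-to-head 10–9.

Dube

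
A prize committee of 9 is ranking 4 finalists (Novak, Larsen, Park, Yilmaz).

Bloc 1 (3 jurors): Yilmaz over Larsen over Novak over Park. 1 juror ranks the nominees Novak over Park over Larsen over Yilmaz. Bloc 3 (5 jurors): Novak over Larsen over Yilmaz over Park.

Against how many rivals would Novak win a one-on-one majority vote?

Novak against each rival (9 jurors):
Novak vs Larsen: Novak is ranked higher on 1+5 = 6 ballots, Larsen on 3. Novak wins 6–3.
Novak vs Park: Novak wins 9–0.
Novak vs Yilmaz: Novak, 6–3.
Novak beats Larsen, Park, Yilmaz — 3 pairwise wins.

3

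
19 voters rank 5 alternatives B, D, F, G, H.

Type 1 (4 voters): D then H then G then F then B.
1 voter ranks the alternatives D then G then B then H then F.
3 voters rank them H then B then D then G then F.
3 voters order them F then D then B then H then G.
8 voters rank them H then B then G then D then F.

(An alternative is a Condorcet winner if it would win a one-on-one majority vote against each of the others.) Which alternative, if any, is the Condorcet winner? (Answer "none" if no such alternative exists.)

Pairwise majorities:
B–D: B 11–8.
B vs F: B preferred on 1+3+8 = 12 ballots; B wins 12–7.
B–G: B 14–5.
B–H: H 15–4.
D vs F: D, 16–3.
D vs G: 11 to 8, D.
D–H: H 11–8.
F vs G: F is ranked higher on 3 ballots, G on 16. G wins 16–3.
F vs H: F preferred on 3 ballots; H wins 16–3.
G vs H: H wins 18–1.
H beats each of B, D, F, G — H is the Condorcet winner.

H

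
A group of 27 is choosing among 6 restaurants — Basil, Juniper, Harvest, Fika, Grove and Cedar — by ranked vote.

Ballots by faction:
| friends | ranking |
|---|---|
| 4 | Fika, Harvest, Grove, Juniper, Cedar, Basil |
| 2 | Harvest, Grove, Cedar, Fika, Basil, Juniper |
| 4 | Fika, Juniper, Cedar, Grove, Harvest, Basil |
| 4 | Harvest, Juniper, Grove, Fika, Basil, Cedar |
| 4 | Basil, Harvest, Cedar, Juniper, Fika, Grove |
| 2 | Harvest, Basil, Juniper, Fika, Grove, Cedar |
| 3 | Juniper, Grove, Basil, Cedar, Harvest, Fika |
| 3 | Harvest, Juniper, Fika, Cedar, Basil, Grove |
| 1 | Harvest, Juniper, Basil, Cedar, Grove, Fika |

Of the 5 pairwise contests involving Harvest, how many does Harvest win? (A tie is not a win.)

5

Harvest against each rival (27 friends):
Harvest vs Basil: Harvest, 20–7.
Harvest vs Juniper: 20 for Harvest, 7 for Juniper — Harvest by 20–7.
Harvest–Fika: Harvest 19–8.
Harvest vs Grove: Harvest, 20–7.
Harvest vs Cedar: Harvest, 20–7.
Harvest beats Basil, Juniper, Fika, Grove, Cedar — 5 pairwise wins.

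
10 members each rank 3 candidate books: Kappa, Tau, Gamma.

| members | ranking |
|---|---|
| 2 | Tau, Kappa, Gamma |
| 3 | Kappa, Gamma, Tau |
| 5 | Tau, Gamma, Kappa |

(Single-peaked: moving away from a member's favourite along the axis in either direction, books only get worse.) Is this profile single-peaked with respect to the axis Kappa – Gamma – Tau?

Axis positions: Kappa=1, Gamma=2, Tau=3.
Ballot type 1: ranking walks positions 3-1-2; Kappa is ranked above Gamma even though Gamma lies between Kappa and the peak Tau on the axis — preferences dip and rise again. Not single-peaked.
Ballot type 2 (peak Kappa at position 1): ranking walks positions 1-2-3, expanding outward from the peak — single-peaked.
Ballot type 3 (peak Tau at position 3): ranking walks positions 3-2-1, expanding outward from the peak — single-peaked.
Ballot type 1 violates single-peakedness, so the profile is not single-peaked on this axis.

no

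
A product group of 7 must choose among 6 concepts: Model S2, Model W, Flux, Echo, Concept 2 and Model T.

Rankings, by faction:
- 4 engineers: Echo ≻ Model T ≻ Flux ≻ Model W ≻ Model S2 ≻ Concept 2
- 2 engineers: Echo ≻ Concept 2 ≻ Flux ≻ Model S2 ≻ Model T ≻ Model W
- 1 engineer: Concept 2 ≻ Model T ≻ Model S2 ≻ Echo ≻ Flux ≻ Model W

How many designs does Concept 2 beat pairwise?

0

Concept 2 against each rival (7 engineers):
Concept 2 vs Model S2: 3 to 4, Model S2.
Concept 2 vs Model W: 3 to 4, Model W.
Concept 2 vs Flux: 3 to 4, Flux.
Concept 2 vs Echo: Concept 2 is ranked higher on 1 ballot, Echo on 6. Echo wins 6–1.
Concept 2 vs Model T: 3 to 4, Model T.
Concept 2 beats no one; loses to Model S2, Model W, Flux, Echo, Model T — 0 pairwise wins.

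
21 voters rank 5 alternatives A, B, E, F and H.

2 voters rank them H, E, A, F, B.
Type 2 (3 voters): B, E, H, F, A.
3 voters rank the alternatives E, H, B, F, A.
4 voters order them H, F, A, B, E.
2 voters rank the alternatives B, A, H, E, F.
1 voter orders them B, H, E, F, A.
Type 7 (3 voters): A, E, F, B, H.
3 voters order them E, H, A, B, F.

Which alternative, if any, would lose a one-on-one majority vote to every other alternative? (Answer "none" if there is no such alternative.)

none

Pairwise majorities:
A vs B: A preferred on 2+4+3+3 = 12 ballots; A wins 12–9.
A vs E: E wins 12–9.
A vs F: F wins 11–10.
A vs H: H, 16–5.
B–E: E 11–10.
B vs F: B is ranked higher on 3+3+2+1+3 = 12 ballots, F on 9. B wins 12–9.
B vs H: H, 12–9.
E vs F: 17 for E, 4 for F — E by 17–4.
E vs H: 3+3+3+3 = 12 for E, 9 for H — E by 12–9.
F vs H: H, 18–3.
No alternative is winless: A beats B; B beats F; E beats A; F beats A; H beats A. There is no Condorcet loser.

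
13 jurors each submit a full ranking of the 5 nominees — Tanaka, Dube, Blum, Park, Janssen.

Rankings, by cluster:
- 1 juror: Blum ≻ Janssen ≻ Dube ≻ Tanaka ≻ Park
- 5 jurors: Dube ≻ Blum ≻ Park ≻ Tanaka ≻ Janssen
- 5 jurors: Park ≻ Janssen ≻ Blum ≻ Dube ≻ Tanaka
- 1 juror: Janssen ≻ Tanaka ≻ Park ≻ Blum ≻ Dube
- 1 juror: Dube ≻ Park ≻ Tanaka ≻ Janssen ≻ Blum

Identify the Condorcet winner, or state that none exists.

none

Check each pair by majority over 13 ballots:
Tanaka–Dube: Dube 12–1.
Tanaka–Blum: Blum 11–2.
Tanaka–Park: Park 11–2.
Tanaka vs Janssen: Janssen wins 7–6.
Dube vs Blum: Blum, 7–6.
Dube vs Park: 7 to 6, Dube.
Dube vs Janssen: Dube preferred on 5+1 = 6 ballots; Janssen wins 7–6.
Blum vs Park: Park wins 7–6.
Blum vs Janssen: Blum preferred on 1+5 = 6 ballots; Janssen wins 7–6.
Park vs Janssen: Park wins 11–2.
Every nominee loses at least once (Tanaka loses to Dube; Dube loses to Blum; Blum loses to Park; Park loses to Dube; Janssen loses to Park). The majority relation contains the cycle Dube → Park → Blum → Dube, so there is no Condorcet winner.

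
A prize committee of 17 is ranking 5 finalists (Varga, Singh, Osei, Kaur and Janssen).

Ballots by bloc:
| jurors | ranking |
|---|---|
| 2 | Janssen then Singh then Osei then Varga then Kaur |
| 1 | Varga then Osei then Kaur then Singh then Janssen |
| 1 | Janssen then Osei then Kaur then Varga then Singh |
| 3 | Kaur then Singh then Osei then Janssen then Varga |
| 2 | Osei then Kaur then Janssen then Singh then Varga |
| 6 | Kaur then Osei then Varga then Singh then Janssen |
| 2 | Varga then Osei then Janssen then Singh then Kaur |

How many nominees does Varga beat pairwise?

2

Varga against each rival (17 jurors):
Varga vs Singh: 1+1+6+2 = 10 for Varga, 7 for Singh — Varga by 10–7.
Varga vs Osei: Osei wins 14–3.
Varga–Kaur: Kaur 12–5.
Varga–Janssen: Varga 9–8.
Varga beats Singh, Janssen; loses to Osei, Kaur — 2 pairwise wins.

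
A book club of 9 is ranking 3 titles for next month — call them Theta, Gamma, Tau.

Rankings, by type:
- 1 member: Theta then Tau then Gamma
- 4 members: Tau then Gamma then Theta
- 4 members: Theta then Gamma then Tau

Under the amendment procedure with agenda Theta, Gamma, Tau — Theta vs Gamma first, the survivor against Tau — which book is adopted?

Round 1: Theta vs Gamma — 5–4, Theta advances.
Round 2: Theta vs Tau — 5–4, Theta advances.
The agenda winner is Theta.

Theta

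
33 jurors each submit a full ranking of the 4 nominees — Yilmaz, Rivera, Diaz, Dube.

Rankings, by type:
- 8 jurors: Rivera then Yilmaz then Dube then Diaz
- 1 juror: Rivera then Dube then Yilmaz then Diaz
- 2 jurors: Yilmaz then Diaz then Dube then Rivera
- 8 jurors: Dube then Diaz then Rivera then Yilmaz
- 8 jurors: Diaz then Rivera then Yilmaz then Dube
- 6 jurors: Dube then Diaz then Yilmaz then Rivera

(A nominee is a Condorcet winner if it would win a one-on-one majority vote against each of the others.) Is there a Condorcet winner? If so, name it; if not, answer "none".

Pairwise majorities:
Yilmaz vs Rivera: Yilmaz is ranked higher on 2+6 = 8 ballots, Rivera on 25. Rivera wins 25–8.
Yilmaz vs Diaz: Diaz, 22–11.
Yilmaz vs Dube: Yilmaz wins 18–15.
Rivera vs Diaz: 9 to 24, Diaz.
Rivera vs Dube: Rivera wins 17–16.
Diaz–Dube: Dube 23–10.
No nominee is unbeaten: Yilmaz loses to Rivera; Rivera loses to Diaz; Diaz loses to Dube; Dube loses to Yilmaz. In particular Yilmaz > Dube > Diaz > Yilmaz is a majority cycle — no Condorcet winner exists.

none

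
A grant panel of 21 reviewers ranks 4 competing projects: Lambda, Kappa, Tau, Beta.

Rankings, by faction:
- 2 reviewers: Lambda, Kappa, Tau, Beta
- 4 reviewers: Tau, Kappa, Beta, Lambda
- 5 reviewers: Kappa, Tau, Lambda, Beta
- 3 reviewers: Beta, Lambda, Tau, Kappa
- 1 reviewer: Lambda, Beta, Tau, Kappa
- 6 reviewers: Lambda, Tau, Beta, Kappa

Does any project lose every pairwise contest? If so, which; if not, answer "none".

Beta

Head-to-head results (21 reviewers):
Lambda vs Kappa: Lambda, 12–9.
Lambda–Tau: Lambda 12–9.
Lambda vs Beta: Lambda wins 14–7.
Kappa–Tau: Tau 14–7.
Kappa vs Beta: 2+4+5 = 11 for Kappa, 10 for Beta — Kappa by 11–10.
Tau vs Beta: Tau preferred on 2+4+5+6 = 17 ballots; Tau wins 17–4.
Only Beta has no wins; Beta is the Condorcet loser.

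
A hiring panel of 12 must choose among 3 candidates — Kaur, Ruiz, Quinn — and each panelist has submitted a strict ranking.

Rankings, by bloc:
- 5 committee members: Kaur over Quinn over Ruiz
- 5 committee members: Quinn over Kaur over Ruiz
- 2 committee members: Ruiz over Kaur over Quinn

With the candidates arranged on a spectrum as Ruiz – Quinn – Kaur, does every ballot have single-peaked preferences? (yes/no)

no

Axis positions: Ruiz=1, Quinn=2, Kaur=3.
Bloc 1 (peak Kaur at position 3): ranking walks positions 3-2-1, expanding outward from the peak — single-peaked.
Bloc 2 (peak Quinn at position 2): ranking walks positions 2-3-1, expanding outward from the peak — single-peaked.
Bloc 3: ranking walks positions 1-3-2; Kaur is ranked above Quinn even though Quinn lies between Kaur and the peak Ruiz on the axis — preferences dip and rise again. Not single-peaked.
Bloc 3 violates single-peakedness, so the profile is not single-peaked on this axis.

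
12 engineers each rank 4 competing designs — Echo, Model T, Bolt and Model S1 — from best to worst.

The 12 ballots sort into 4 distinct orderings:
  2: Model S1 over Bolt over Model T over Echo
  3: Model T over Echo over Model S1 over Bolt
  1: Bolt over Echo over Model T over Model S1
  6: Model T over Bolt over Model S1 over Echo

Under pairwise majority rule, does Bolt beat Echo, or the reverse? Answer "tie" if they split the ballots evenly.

Ballots ranking Bolt above Echo: 2 + 1 + 6 = 9.
Ballots ranking Echo above Bolt: 12 − 9 = 3.
Bolt wins the head-to-head 9–3.

Bolt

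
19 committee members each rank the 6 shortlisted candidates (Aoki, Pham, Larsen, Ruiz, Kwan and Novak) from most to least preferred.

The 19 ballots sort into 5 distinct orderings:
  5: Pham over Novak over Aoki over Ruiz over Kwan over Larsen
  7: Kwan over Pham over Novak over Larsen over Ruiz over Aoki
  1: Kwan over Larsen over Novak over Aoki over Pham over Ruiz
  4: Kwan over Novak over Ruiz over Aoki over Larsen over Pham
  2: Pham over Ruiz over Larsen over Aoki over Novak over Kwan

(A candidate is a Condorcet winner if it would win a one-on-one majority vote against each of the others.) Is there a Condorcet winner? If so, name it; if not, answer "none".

Kwan

Check each pair by majority over 19 ballots:
Aoki vs Pham: Aoki preferred on 1+4 = 5 ballots; Pham wins 14–5.
Aoki vs Larsen: Aoki preferred on 5+4 = 9 ballots; Larsen wins 10–9.
Aoki vs Ruiz: Aoki is ranked higher on 5+1 = 6 ballots, Ruiz on 13. Ruiz wins 13–6.
Aoki vs Kwan: Aoki preferred on 5+2 = 7 ballots; Kwan wins 12–7.
Aoki vs Novak: Aoki is ranked higher on 2 ballots, Novak on 17. Novak wins 17–2.
Pham vs Larsen: Pham preferred on 5+7+2 = 14 ballots; Pham wins 14–5.
Pham vs Ruiz: 15 to 4, Pham.
Pham vs Kwan: Pham preferred on 5+2 = 7 ballots; Kwan wins 12–7.
Pham vs Novak: 14 to 5, Pham.
Larsen vs Ruiz: 7+1 = 8 for Larsen, 11 for Ruiz — Ruiz by 11–8.
Larsen vs Kwan: Larsen preferred on 2 ballots; Kwan wins 17–2.
Larsen vs Novak: Larsen preferred on 1+2 = 3 ballots; Novak wins 16–3.
Ruiz vs Kwan: Ruiz is ranked higher on 5+2 = 7 ballots, Kwan on 12. Kwan wins 12–7.
Ruiz vs Novak: 2 for Ruiz, 17 for Novak — Novak by 17–2.
Kwan vs Novak: Kwan is ranked higher on 7+1+4 = 12 ballots, Novak on 7. Kwan wins 12–7.
Only Kwan has no losses; Kwan is the Condorcet winner.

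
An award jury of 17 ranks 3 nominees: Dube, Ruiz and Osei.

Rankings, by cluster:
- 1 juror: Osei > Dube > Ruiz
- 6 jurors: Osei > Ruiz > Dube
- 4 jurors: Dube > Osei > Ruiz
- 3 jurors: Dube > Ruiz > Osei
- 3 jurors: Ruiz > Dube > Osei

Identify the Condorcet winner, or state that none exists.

none

Head-to-head results (17 jurors):
Dube vs Ruiz: Dube is ranked higher on 1+4+3 = 8 ballots, Ruiz on 9. Ruiz wins 9–8.
Dube vs Osei: 10 to 7, Dube.
Ruiz vs Osei: 3+3 = 6 for Ruiz, 11 for Osei — Osei by 11–6.
Each nominee drops at least one matchup (Dube loses to Ruiz; Ruiz loses to Osei; Osei loses to Dube); the cycle Dube → Osei → Ruiz → Dube rules out a Condorcet winner.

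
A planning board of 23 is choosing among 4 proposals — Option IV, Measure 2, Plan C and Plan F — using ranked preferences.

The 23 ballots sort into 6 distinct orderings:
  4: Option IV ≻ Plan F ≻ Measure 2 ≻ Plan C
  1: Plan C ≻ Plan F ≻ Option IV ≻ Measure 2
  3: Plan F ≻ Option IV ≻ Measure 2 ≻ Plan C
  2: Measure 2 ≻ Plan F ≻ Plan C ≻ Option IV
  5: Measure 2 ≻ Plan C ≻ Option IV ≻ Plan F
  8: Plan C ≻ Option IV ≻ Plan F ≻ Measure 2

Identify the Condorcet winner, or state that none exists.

none

Head-to-head results (23 council members):
Option IV vs Measure 2: Option IV wins 16–7.
Option IV vs Plan C: Plan C, 16–7.
Option IV–Plan F: Option IV 17–6.
Measure 2–Plan C: Measure 2 14–9.
Measure 2–Plan F: Plan F 16–7.
Plan C vs Plan F: Plan C wins 14–9.
No option is unbeaten: Option IV loses to Plan C; Measure 2 loses to Option IV; Plan C loses to Measure 2; Plan F loses to Option IV. In particular Option IV → Measure 2 → Plan C → Option IV is a majority cycle — no Condorcet winner exists.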